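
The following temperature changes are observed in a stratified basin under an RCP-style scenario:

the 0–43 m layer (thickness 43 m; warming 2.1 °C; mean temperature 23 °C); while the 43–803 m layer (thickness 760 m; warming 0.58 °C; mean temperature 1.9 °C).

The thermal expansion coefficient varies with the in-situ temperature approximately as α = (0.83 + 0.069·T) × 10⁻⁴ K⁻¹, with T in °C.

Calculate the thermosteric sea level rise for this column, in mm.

about 64.2 mm

Layer 1: α = (0.83 + 0.069×23)×10⁻⁴ = 2.417×10⁻⁴ K⁻¹
Layer 2: α = (0.83 + 0.069×1.9)×10⁻⁴ = 0.9611×10⁻⁴ K⁻¹
Layer 1: 2.1 × 2.417×10⁻⁴ × 43 = 0.02182551 m
43–803 m: 0.58 × 0.9611×10⁻⁴ × 760 = 0.042365288 m
Δh = 0.02182551 + 0.042365288 = 0.064190798 m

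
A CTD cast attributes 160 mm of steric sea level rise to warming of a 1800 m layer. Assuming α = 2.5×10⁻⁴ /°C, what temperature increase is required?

about 0.36 K

ΔT = Δh/(αH) = 0.16 / (2.5×10⁻⁴ × 1800) ≈ 0.3556 K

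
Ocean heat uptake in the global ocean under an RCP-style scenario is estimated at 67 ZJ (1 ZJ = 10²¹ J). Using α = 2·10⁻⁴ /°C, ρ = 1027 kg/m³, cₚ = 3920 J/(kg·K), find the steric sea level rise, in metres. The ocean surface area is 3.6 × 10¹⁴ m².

Per unit area: Q = 67×10²¹ / (3.6×10¹⁴) ≈ 1.861×10⁸ J/m²
Δh = αQ/(ρcₚ) = 2×10⁻⁴ × 1.861×10⁸ / (1027 × 3920) ≈ 0.0092453 m

0.0092 m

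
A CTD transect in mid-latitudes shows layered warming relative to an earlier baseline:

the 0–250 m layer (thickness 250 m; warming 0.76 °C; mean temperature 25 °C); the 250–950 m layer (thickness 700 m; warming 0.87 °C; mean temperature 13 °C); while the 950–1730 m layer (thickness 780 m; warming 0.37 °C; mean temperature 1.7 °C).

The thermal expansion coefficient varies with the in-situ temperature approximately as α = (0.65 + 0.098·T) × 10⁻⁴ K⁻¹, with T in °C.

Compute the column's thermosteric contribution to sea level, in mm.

Δh = 200 mm

Layer 1: α = (0.65 + 0.098×25)×10⁻⁴ = 3.1×10⁻⁴ K⁻¹
Layer 2: α = (0.65 + 0.098×13)×10⁻⁴ = 1.924×10⁻⁴ K⁻¹
Layer 3: α = (0.65 + 0.098×1.7)×10⁻⁴ = 0.8166×10⁻⁴ K⁻¹
3.1×10⁻⁴ × 250 × 0.76 = 0.05890 m
250–950 m: 700 × 1.924×10⁻⁴ × 0.87 = 0.1171716 m
Layer 3: 780 × 0.37 × 0.8166×10⁻⁴ = 0.023567076 m
Δh = 0.05890 + 0.1171716 + 0.023567076 = 0.199638676 m ≈ 200 mm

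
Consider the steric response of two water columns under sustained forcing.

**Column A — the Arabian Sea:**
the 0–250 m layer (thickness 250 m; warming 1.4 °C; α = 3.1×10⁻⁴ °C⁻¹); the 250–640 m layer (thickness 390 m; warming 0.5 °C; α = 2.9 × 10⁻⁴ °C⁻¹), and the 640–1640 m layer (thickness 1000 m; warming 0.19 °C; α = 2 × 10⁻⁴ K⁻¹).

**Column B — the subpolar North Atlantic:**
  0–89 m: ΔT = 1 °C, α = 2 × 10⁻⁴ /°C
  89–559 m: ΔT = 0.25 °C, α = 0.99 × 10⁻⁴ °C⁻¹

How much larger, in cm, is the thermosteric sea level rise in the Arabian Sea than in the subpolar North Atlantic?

A Layer 1: 250 × 3.1×10⁻⁴ × 1.4 = 0.10850 m
A 250–640 m: 2.9×10⁻⁴ × 0.5 × 390 = 0.05655 m
A 2×10⁻⁴ × 0.19 × 1000 = 0.03800 m
A total: 0.20305 m
B Layer 1: 1 × 89 × 2×10⁻⁴ = 0.01780 m
B Layer 2: 0.25 × 0.99×10⁻⁴ × 470 = 0.0116325 m
B total: 0.0294325 m
Difference: 0.20305 − 0.0294325 = 0.1736175 m

17.4 cm larger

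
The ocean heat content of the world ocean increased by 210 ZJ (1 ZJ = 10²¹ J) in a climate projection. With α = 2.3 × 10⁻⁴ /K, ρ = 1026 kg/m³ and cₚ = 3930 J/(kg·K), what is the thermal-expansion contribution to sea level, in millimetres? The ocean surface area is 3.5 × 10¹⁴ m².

Per unit area: Q = 210×10²¹ / (3.5×10¹⁴) = 6×10⁸ J/m²
Δh = αQ/(ρcₚ) = 2.3×10⁻⁴ × 6×10⁸ / (1026 × 3930) ≈ 0.034225 m

about 34.2 mm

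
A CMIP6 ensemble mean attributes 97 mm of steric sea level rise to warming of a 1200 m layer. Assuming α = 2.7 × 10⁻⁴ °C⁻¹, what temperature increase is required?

about 0.299 °C

ΔT = Δh/(αH) = 0.097 / (2.7×10⁻⁴ × 1200) ≈ 0.2994 °C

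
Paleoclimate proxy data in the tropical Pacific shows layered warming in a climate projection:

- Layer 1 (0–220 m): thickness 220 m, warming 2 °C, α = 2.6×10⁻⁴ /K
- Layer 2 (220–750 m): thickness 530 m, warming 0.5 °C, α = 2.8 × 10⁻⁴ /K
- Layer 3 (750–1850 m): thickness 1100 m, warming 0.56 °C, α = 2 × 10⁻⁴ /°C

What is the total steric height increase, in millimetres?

312 mm

Layer 1: 2 × 2.6×10⁻⁴ × 220 = 0.11440 m
Layer 2: 2.8×10⁻⁴ × 0.5 × 530 = 0.07420 m
Layer 3: 1100 × 0.56 × 2×10⁻⁴ = 0.12320 m
Δh = 0.11440 + 0.07420 + 0.12320 = 0.31180 m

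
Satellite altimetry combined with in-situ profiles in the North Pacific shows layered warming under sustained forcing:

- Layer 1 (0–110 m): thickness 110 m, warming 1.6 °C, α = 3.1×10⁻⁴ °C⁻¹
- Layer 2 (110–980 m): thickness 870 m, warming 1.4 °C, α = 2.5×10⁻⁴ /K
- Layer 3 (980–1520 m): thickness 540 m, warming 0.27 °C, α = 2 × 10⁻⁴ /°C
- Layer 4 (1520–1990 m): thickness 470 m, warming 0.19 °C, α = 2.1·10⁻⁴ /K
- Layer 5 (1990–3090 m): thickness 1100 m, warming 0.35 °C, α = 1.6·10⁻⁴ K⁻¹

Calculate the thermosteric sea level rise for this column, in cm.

47 cm

0–110 m: 3.1×10⁻⁴ × 1.6 × 110 = 0.05456 m
110–980 m: 870 × 1.4 × 2.5×10⁻⁴ = 0.30450 m
980–1520 m: 2×10⁻⁴ × 0.27 × 540 = 0.02916 m
0.19 × 2.1×10⁻⁴ × 470 = 0.018753 m
1990–3090 m: 1100 × 0.35 × 1.6×10⁻⁴ = 0.06160 m
Δh = 0.05456 + 0.30450 + 0.02916 + 0.018753 + 0.06160 = 0.468573 m ≈ 47 cm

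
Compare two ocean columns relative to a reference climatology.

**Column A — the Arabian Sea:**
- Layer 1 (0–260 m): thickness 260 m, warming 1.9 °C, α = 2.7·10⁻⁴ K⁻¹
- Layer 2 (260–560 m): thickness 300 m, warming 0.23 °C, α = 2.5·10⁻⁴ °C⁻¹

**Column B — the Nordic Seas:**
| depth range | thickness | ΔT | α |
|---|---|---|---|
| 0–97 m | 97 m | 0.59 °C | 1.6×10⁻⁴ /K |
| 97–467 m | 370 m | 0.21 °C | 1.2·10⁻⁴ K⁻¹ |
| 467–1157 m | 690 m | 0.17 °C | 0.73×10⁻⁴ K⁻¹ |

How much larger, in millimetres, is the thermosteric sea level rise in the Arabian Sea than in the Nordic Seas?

Δh_A − Δh_B ≈ 124 mm

A Layer 1: 1.9 × 2.7×10⁻⁴ × 260 = 0.13338 m
A 260–560 m: 0.23 × 300 × 2.5×10⁻⁴ = 0.01725 m
A total: 0.15063 m
B Layer 1: 0.59 × 1.6×10⁻⁴ × 97 = 0.0091568 m
B 1.2×10⁻⁴ × 370 × 0.21 = 0.009324 m
B 467–1157 m: 690 × 0.73×10⁻⁴ × 0.17 = 0.0085629 m
B total: 0.0270437 m
Difference: 0.15063 − 0.0270437 = 0.1235863 m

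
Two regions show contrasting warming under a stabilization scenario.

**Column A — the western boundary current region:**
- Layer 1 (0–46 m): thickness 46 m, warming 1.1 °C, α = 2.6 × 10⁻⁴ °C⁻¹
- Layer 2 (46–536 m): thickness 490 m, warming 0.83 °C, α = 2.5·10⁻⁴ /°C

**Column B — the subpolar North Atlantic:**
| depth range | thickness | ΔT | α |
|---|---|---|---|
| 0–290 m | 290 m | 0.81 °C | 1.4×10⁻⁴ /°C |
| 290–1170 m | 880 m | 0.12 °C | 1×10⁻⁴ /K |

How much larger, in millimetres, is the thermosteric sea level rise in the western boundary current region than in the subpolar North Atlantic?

71 mm larger

A 46 × 1.1 × 2.6×10⁻⁴ = 0.013156 m
A 2.5×10⁻⁴ × 0.83 × 490 = 0.101675 m
A total: 0.114831 m
B 0–290 m: 1.4×10⁻⁴ × 290 × 0.81 = 0.032886 m
B 0.12 × 880 × 1×10⁻⁴ = 0.01056 m
B total: 0.043446 m
Difference: 0.114831 − 0.043446 = 0.071385 m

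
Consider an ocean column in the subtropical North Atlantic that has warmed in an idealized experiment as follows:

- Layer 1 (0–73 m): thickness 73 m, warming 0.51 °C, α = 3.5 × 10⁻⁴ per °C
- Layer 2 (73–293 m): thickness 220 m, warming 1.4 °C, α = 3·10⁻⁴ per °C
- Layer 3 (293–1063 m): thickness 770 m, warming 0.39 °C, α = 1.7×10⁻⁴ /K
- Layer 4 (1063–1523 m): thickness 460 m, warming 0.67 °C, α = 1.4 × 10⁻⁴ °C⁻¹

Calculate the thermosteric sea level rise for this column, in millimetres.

200 mm

Layer 1: 0.51 × 3.5×10⁻⁴ × 73 = 0.0130305 m
220 × 1.4 × 3×10⁻⁴ = 0.09240 m
293–1063 m: 1.7×10⁻⁴ × 770 × 0.39 = 0.051051 m
1063–1523 m: 1.4×10⁻⁴ × 0.67 × 460 = 0.043148 m
Δh = 0.0130305 + 0.09240 + 0.051051 + 0.043148 = 0.1996295 m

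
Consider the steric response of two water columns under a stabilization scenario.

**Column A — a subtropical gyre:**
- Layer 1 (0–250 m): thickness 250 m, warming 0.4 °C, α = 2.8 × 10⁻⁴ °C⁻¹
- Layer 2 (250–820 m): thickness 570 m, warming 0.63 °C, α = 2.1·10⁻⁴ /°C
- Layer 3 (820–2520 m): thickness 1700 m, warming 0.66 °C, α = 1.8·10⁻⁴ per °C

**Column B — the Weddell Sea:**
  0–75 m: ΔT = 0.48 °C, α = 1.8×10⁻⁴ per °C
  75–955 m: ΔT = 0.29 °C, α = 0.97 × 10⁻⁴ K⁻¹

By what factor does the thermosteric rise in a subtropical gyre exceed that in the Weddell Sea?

A 0–250 m: 250 × 0.4 × 2.8×10⁻⁴ = 0.02800 m
A Layer 2: 2.1×10⁻⁴ × 570 × 0.63 = 0.075411 m
A Layer 3: 1.8×10⁻⁴ × 0.66 × 1700 = 0.20196 m
A total: 0.305371 m
B 0–75 m: 1.8×10⁻⁴ × 75 × 0.48 = 0.00648 m
B 75–955 m: 0.29 × 0.97×10⁻⁴ × 880 = 0.0247544 m
B total: 0.0312344 m
Ratio: 0.305371 / 0.0312344 ≈ 9.777

≈ 9.78×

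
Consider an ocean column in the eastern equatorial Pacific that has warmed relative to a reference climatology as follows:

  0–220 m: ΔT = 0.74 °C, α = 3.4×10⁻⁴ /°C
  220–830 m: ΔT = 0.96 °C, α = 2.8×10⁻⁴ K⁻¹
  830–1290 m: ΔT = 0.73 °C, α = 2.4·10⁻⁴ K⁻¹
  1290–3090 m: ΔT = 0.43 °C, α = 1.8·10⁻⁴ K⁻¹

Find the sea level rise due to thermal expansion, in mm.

Layer 1: 3.4×10⁻⁴ × 220 × 0.74 = 0.055352 m
220–830 m: 2.8×10⁻⁴ × 610 × 0.96 = 0.163968 m
460 × 2.4×10⁻⁴ × 0.73 = 0.080592 m
0.43 × 1800 × 1.8×10⁻⁴ = 0.13932 m
Δh = 0.055352 + 0.163968 + 0.080592 + 0.13932 = 0.439232 m

Δh = 439 mm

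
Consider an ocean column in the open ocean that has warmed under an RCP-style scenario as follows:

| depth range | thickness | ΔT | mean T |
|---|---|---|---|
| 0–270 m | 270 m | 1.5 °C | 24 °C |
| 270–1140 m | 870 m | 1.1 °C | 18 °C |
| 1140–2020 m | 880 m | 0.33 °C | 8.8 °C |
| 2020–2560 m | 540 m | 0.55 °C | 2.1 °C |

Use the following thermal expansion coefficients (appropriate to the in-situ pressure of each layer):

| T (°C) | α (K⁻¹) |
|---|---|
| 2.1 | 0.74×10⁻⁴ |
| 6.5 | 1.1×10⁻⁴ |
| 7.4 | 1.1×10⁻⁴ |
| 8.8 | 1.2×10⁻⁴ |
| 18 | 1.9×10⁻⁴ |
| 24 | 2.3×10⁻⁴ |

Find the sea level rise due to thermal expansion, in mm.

about 330 mm

Layer 1 at 24 °C → α = 2.3×10⁻⁴ K⁻¹
Layer 2 at 18 °C → α = 1.9×10⁻⁴ K⁻¹
Layer 3 at 8.8 °C → α = 1.2×10⁻⁴ K⁻¹
Layer 4 at 2.1 °C → α = 0.74×10⁻⁴ K⁻¹
0–270 m: 1.5 × 270 × 2.3×10⁻⁴ = 0.09315 m
270–1140 m: 870 × 1.1 × 1.9×10⁻⁴ = 0.18183 m
1140–2020 m: 880 × 1.2×10⁻⁴ × 0.33 = 0.034848 m
2020–2560 m: 0.55 × 540 × 0.74×10⁻⁴ = 0.021978 m
Δh = 0.09315 + 0.18183 + 0.034848 + 0.021978 = 0.331806 m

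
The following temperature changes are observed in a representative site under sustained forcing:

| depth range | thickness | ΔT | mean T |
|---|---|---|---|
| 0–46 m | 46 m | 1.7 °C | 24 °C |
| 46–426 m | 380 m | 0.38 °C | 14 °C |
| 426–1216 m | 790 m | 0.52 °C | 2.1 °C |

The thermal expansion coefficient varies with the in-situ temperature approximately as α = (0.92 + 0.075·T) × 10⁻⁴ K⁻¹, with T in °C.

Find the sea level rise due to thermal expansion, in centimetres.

Layer 1: α = (0.92 + 0.075×24)×10⁻⁴ = 2.72×10⁻⁴ K⁻¹
Layer 2: α = (0.92 + 0.075×14)×10⁻⁴ = 1.97×10⁻⁴ K⁻¹
Layer 3: α = (0.92 + 0.075×2.1)×10⁻⁴ = 1.0775×10⁻⁴ K⁻¹
46 × 1.7 × 2.72×10⁻⁴ = 0.0212704 m
0.38 × 1.97×10⁻⁴ × 380 = 0.0284468 m
Layer 3: 790 × 1.0775×10⁻⁴ × 0.52 = 0.0442637 m
Δh = 0.0212704 + 0.0284468 + 0.0442637 = 0.0939809 m ≈ 9.4 cm

about 9.4 cm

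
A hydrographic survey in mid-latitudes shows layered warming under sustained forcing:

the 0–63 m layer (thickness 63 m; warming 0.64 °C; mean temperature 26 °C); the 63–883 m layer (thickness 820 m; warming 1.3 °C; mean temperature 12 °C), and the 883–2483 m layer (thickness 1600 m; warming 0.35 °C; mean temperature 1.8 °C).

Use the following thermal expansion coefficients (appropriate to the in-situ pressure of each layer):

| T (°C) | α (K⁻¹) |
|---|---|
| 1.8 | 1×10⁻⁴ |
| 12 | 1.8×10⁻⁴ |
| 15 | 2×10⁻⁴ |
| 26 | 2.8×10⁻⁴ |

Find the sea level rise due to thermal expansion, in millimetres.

259 mm

Layer 1 at 26 °C → α = 2.8×10⁻⁴ K⁻¹
Layer 2 at 12 °C → α = 1.8×10⁻⁴ K⁻¹
Layer 3 at 1.8 °C → α = 1×10⁻⁴ K⁻¹
0–63 m: 63 × 0.64 × 2.8×10⁻⁴ = 0.0112896 m
1.8×10⁻⁴ × 1.3 × 820 = 0.19188 m
883–2483 m: 1×10⁻⁴ × 0.35 × 1600 = 0.05600 m
Δh = 0.0112896 + 0.19188 + 0.05600 = 0.2591696 m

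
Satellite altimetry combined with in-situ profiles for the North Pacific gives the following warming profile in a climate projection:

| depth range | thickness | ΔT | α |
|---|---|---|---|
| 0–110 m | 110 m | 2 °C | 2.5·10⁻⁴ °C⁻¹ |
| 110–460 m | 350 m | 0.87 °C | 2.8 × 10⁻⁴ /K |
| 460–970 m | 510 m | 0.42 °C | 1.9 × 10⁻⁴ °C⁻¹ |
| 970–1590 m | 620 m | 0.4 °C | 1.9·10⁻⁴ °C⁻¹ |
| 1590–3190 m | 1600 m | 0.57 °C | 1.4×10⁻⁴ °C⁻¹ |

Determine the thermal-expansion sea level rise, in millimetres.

360 mm of thermosteric rise

2 × 110 × 2.5×10⁻⁴ = 0.05500 m
110–460 m: 0.87 × 2.8×10⁻⁴ × 350 = 0.08526 m
1.9×10⁻⁴ × 0.42 × 510 = 0.040698 m
0.4 × 1.9×10⁻⁴ × 620 = 0.04712 m
1.4×10⁻⁴ × 0.57 × 1600 = 0.12768 m
Δh = 0.05500 + 0.08526 + 0.040698 + 0.04712 + 0.12768 = 0.355758 m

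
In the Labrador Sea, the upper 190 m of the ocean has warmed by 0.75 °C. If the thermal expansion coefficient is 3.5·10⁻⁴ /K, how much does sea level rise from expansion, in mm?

Δh ≈ 49.9 mm

Δh = αΔT·H = 3.5×10⁻⁴ × 0.75 × 190 = 0.049875 m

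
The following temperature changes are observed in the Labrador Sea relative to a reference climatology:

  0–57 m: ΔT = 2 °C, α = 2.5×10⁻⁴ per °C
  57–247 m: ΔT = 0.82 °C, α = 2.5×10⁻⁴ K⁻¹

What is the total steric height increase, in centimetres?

Layer 1: 2.5×10⁻⁴ × 57 × 2 = 0.02850 m
Layer 2: 0.82 × 2.5×10⁻⁴ × 190 = 0.03895 m
Δh = 0.02850 + 0.03895 = 0.06745 m ≈ 6.75 cm

6.75 cm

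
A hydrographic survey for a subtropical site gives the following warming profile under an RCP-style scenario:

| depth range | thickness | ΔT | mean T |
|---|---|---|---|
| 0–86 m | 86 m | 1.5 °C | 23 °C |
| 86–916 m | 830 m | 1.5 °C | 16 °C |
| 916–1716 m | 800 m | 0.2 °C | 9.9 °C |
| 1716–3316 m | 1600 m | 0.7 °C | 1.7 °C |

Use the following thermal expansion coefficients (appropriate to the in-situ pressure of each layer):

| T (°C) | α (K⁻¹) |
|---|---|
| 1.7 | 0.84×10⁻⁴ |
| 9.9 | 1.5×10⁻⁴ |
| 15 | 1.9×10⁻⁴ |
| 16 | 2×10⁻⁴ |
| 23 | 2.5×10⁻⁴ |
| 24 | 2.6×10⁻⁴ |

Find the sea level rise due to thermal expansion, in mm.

Layer 1 at 23 °C → α = 2.5×10⁻⁴ K⁻¹
Layer 2 at 16 °C → α = 2×10⁻⁴ K⁻¹
Layer 3 at 9.9 °C → α = 1.5×10⁻⁴ K⁻¹
Layer 4 at 1.7 °C → α = 0.84×10⁻⁴ K⁻¹
86 × 1.5 × 2.5×10⁻⁴ = 0.03225 m
86–916 m: 1.5 × 2×10⁻⁴ × 830 = 0.24900 m
0.2 × 1.5×10⁻⁴ × 800 = 0.02400 m
0.7 × 1600 × 0.84×10⁻⁴ = 0.09408 m
Δh = 0.03225 + 0.24900 + 0.02400 + 0.09408 = 0.39933 m

400 mm of thermosteric rise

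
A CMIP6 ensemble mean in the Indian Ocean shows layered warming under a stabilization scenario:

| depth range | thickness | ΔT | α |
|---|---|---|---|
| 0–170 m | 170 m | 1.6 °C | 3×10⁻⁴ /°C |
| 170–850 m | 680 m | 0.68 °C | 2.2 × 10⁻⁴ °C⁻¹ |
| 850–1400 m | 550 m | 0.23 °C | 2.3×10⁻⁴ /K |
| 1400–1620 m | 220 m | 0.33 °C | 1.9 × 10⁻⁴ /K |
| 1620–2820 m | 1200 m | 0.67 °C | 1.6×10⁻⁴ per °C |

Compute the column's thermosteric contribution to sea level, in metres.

3×10⁻⁴ × 1.6 × 170 = 0.08160 m
170–850 m: 680 × 0.68 × 2.2×10⁻⁴ = 0.101728 m
Layer 3: 550 × 0.23 × 2.3×10⁻⁴ = 0.029095 m
Layer 4: 1.9×10⁻⁴ × 0.33 × 220 = 0.013794 m
1620–2820 m: 1.6×10⁻⁴ × 0.67 × 1200 = 0.12864 m
Δh = 0.08160 + 0.101728 + 0.029095 + 0.013794 + 0.12864 = 0.354857 m

0.355 m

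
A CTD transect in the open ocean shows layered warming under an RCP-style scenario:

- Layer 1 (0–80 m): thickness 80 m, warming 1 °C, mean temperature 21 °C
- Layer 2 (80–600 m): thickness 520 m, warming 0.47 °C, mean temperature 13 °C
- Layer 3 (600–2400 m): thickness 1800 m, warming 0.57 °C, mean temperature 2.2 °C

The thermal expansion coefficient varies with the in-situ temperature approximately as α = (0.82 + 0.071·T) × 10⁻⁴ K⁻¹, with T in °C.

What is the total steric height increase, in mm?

160 mm

Layer 1: α = (0.82 + 0.071×21)×10⁻⁴ = 2.311×10⁻⁴ K⁻¹
Layer 2: α = (0.82 + 0.071×13)×10⁻⁴ = 1.743×10⁻⁴ K⁻¹
Layer 3: α = (0.82 + 0.071×2.2)×10⁻⁴ = 0.9762×10⁻⁴ K⁻¹
80 × 1 × 2.311×10⁻⁴ = 0.018488 m
520 × 1.743×10⁻⁴ × 0.47 = 0.04259892 m
600–2400 m: 0.57 × 1800 × 0.9762×10⁻⁴ = 0.10015812 m
Δh = 0.018488 + 0.04259892 + 0.10015812 = 0.16124504 m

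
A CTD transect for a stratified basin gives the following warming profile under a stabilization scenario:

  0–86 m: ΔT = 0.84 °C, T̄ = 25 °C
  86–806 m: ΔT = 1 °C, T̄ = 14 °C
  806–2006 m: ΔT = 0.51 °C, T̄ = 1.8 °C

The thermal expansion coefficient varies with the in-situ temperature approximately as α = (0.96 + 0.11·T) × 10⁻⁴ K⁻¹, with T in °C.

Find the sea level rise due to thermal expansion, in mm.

Layer 1: α = (0.96 + 0.11×25)×10⁻⁴ = 3.71×10⁻⁴ K⁻¹
Layer 2: α = (0.96 + 0.11×14)×10⁻⁴ = 2.5×10⁻⁴ K⁻¹
Layer 3: α = (0.96 + 0.11×1.8)×10⁻⁴ = 1.158×10⁻⁴ K⁻¹
Layer 1: 3.71×10⁻⁴ × 0.84 × 86 = 0.02680104 m
86–806 m: 720 × 2.5×10⁻⁴ × 1 = 0.18000 m
Layer 3: 1.158×10⁻⁴ × 0.51 × 1200 = 0.0708696 m
Δh = 0.02680104 + 0.18000 + 0.0708696 = 0.27767064 m ≈ 280 mm

about 280 mm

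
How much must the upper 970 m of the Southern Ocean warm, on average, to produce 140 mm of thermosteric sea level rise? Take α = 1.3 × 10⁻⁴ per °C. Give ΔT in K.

ΔT ≈ 1.11 K

ΔT = Δh/(αH) = 0.14 / (1.3×10⁻⁴ × 970) ≈ 1.110 K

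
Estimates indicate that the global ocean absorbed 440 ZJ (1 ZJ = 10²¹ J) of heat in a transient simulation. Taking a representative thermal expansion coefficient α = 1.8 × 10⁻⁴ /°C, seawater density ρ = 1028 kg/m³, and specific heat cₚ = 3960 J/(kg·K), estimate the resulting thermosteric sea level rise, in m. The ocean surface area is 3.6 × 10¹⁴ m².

Per unit area: Q = 440×10²¹ / (3.6×10¹⁴) ≈ 1.222×10⁹ J/m²
Δh = αQ/(ρcₚ) = 1.8×10⁻⁴ × 1.222×10⁹ / (1028 × 3960) ≈ 0.054033 m

about 0.054 m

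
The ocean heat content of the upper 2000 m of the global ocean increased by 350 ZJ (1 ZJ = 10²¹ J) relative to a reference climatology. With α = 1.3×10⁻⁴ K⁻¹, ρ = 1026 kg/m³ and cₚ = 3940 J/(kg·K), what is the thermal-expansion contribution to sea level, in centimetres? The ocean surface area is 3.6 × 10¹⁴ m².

Per unit area: Q = 350×10²¹ / (3.6×10¹⁴) ≈ 9.722×10⁸ J/m²
Δh = αQ/(ρcₚ) = 1.3×10⁻⁴ × 9.722×10⁸ / (1026 × 3940) ≈ 0.031265 m

3.13 cm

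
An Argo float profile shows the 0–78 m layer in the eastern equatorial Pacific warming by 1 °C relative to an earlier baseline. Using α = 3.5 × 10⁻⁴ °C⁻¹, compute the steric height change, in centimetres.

2.7 cm of thermosteric rise

Δh = αΔT·H = 3.5×10⁻⁴ × 1 × 78 = 0.02730 m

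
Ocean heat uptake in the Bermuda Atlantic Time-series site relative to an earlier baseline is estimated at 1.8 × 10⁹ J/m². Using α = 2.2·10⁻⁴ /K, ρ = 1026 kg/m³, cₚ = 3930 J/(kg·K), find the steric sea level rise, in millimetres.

Δh ≈ 98.2 mm

Δh = αQ/(ρcₚ) = 2.2×10⁻⁴ × 1.8×10⁹ / (1026 × 3930) ≈ 0.09821 m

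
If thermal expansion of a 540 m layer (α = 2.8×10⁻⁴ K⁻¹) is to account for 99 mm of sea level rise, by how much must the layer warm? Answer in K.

ΔT ≈ 0.65 K

ΔT = Δh/(αH) = 0.099 / (2.8×10⁻⁴ × 540) ≈ 0.6548 K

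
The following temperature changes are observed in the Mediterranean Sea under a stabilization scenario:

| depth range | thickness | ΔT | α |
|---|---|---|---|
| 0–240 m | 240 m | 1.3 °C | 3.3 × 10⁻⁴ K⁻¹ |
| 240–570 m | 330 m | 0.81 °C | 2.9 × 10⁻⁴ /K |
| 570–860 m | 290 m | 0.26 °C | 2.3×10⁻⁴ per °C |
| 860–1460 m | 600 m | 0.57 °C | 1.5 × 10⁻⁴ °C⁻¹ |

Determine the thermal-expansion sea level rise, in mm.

Δh ≈ 250 mm

0–240 m: 1.3 × 240 × 3.3×10⁻⁴ = 0.10296 m
Layer 2: 0.81 × 330 × 2.9×10⁻⁴ = 0.077517 m
Layer 3: 290 × 0.26 × 2.3×10⁻⁴ = 0.017342 m
Layer 4: 600 × 1.5×10⁻⁴ × 0.57 = 0.05130 m
Δh = 0.10296 + 0.077517 + 0.017342 + 0.05130 = 0.249119 m ≈ 250 mm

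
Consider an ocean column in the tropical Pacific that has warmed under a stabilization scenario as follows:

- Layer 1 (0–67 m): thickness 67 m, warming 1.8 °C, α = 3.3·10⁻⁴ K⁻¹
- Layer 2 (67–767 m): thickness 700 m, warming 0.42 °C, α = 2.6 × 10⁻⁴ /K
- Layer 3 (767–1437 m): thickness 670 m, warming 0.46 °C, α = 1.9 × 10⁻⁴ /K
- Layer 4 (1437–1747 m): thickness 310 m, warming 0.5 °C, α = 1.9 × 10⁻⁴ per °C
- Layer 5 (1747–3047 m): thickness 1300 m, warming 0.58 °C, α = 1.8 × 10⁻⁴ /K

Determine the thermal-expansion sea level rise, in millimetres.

about 340 mm

67 × 3.3×10⁻⁴ × 1.8 = 0.039798 m
67–767 m: 700 × 0.42 × 2.6×10⁻⁴ = 0.07644 m
Layer 3: 670 × 0.46 × 1.9×10⁻⁴ = 0.058558 m
0.5 × 310 × 1.9×10⁻⁴ = 0.02945 m
1.8×10⁻⁴ × 1300 × 0.58 = 0.13572 m
Δh = 0.039798 + 0.07644 + 0.058558 + 0.02945 + 0.13572 = 0.339966 m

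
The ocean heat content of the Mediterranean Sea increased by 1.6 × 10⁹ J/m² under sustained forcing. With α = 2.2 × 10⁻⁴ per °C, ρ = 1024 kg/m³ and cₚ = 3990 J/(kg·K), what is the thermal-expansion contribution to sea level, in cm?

8.62 cm

Δh = αQ/(ρcₚ) = 2.2×10⁻⁴ × 1.6×10⁹ / (1024 × 3990) ≈ 0.086153 m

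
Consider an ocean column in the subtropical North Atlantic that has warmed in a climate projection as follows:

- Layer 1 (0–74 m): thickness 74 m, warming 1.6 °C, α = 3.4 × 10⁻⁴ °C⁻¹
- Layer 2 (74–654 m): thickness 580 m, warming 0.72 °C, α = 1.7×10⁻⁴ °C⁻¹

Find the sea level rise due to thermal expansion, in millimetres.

about 111 mm

74 × 3.4×10⁻⁴ × 1.6 = 0.040256 m
Layer 2: 0.72 × 580 × 1.7×10⁻⁴ = 0.070992 m
Δh = 0.040256 + 0.070992 = 0.111248 m ≈ 111 mm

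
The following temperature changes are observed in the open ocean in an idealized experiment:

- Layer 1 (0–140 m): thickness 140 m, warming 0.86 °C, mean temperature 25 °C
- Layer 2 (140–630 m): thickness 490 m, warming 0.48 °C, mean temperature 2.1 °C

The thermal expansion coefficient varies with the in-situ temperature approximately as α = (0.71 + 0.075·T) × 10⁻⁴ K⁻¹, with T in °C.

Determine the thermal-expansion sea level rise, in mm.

51.5 mm of thermosteric rise

Layer 1: α = (0.71 + 0.075×25)×10⁻⁴ = 2.585×10⁻⁴ K⁻¹
Layer 2: α = (0.71 + 0.075×2.1)×10⁻⁴ = 0.8675×10⁻⁴ K⁻¹
2.585×10⁻⁴ × 0.86 × 140 = 0.0311234 m
140–630 m: 0.48 × 0.8675×10⁻⁴ × 490 = 0.0204036 m
Δh = 0.0311234 + 0.0204036 = 0.051527 m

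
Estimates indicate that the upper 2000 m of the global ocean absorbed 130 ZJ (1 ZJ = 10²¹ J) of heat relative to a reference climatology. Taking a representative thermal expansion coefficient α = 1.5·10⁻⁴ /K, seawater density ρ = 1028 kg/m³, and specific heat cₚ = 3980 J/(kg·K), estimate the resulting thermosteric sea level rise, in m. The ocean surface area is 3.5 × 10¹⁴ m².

Δh ≈ 0.014 m

Per unit area: Q = 130×10²¹ / (3.5×10¹⁴) ≈ 3.714×10⁸ J/m²
Δh = αQ/(ρcₚ) = 1.5×10⁻⁴ × 3.714×10⁸ / (1028 × 3980) ≈ 0.013616 m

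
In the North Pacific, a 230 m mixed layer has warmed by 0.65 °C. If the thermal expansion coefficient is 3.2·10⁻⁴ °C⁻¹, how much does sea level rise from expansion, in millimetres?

about 48 mm

Δh = αΔT·H = 3.2×10⁻⁴ × 0.65 × 230 = 0.04784 m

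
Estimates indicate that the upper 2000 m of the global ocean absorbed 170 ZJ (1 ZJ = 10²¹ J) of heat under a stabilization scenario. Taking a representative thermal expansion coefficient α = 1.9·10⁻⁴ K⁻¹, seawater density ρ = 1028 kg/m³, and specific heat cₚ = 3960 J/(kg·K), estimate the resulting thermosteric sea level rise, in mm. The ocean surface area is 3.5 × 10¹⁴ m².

Per unit area: Q = 170×10²¹ / (3.5×10¹⁴) ≈ 4.857×10⁸ J/m²
Δh = αQ/(ρcₚ) = 1.9×10⁻⁴ × 4.857×10⁸ / (1028 × 3960) ≈ 0.022669 m

about 22.7 mm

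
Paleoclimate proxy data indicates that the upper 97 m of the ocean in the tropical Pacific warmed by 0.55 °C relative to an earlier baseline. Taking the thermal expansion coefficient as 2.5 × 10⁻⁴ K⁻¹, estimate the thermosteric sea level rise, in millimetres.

about 13 mm

Δh = αΔT·H = 2.5×10⁻⁴ × 0.55 × 97 = 0.0133375 m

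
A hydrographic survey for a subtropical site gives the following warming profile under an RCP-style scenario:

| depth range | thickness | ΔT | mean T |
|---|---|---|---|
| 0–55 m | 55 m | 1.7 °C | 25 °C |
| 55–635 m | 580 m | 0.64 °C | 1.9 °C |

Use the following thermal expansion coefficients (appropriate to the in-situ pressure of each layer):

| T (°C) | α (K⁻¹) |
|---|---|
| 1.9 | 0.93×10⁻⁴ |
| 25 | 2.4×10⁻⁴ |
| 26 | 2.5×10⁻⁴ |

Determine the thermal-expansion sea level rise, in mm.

Layer 1 at 25 °C → α = 2.4×10⁻⁴ K⁻¹
Layer 2 at 1.9 °C → α = 0.93×10⁻⁴ K⁻¹
Layer 1: 2.4×10⁻⁴ × 55 × 1.7 = 0.02244 m
580 × 0.93×10⁻⁴ × 0.64 = 0.0345216 m
Δh = 0.02244 + 0.0345216 = 0.0569616 m

57.0 mm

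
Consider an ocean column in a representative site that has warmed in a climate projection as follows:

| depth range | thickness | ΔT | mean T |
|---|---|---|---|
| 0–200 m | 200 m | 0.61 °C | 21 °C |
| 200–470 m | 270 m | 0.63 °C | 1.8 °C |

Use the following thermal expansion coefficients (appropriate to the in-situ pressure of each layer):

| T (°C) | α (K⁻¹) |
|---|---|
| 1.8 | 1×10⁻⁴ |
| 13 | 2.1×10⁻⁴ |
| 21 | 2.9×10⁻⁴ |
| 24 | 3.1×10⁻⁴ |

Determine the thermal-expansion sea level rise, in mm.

Layer 1 at 21 °C → α = 2.9×10⁻⁴ K⁻¹
Layer 2 at 1.8 °C → α = 1×10⁻⁴ K⁻¹
Layer 1: 200 × 0.61 × 2.9×10⁻⁴ = 0.03538 m
1×10⁻⁴ × 270 × 0.63 = 0.01701 m
Δh = 0.03538 + 0.01701 = 0.05239 m

52 mm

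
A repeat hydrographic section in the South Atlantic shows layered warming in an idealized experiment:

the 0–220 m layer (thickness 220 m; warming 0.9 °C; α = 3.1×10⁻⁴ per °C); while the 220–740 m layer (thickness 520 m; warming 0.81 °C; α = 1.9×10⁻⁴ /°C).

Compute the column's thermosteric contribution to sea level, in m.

Δh ≈ 0.141 m

Layer 1: 0.9 × 3.1×10⁻⁴ × 220 = 0.06138 m
Layer 2: 1.9×10⁻⁴ × 520 × 0.81 = 0.080028 m
Δh = 0.06138 + 0.080028 = 0.141408 m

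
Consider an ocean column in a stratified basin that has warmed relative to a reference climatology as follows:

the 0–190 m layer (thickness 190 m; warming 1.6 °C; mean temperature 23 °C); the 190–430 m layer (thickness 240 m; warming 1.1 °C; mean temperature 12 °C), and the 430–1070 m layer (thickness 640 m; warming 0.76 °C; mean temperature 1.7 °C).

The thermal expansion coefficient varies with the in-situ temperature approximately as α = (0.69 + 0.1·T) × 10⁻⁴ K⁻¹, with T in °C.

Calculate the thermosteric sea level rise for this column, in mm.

183 mm

Layer 1: α = (0.69 + 0.1×23)×10⁻⁴ = 2.99×10⁻⁴ K⁻¹
Layer 2: α = (0.69 + 0.1×12)×10⁻⁴ = 1.89×10⁻⁴ K⁻¹
Layer 3: α = (0.69 + 0.1×1.7)×10⁻⁴ = 0.86×10⁻⁴ K⁻¹
190 × 1.6 × 2.99×10⁻⁴ = 0.090896 m
Layer 2: 240 × 1.1 × 1.89×10⁻⁴ = 0.049896 m
0.86×10⁻⁴ × 640 × 0.76 = 0.0418304 m
Δh = 0.090896 + 0.049896 + 0.0418304 = 0.1826224 m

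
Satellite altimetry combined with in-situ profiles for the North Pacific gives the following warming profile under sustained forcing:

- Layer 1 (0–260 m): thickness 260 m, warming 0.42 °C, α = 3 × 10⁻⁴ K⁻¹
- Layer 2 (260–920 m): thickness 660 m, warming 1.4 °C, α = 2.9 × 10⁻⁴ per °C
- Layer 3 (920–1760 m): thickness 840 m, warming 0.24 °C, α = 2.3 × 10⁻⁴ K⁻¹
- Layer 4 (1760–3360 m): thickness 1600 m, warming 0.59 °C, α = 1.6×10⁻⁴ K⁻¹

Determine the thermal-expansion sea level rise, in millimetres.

Δh = 500 mm

Layer 1: 3×10⁻⁴ × 0.42 × 260 = 0.03276 m
260–920 m: 660 × 1.4 × 2.9×10⁻⁴ = 0.26796 m
2.3×10⁻⁴ × 0.24 × 840 = 0.046368 m
1.6×10⁻⁴ × 0.59 × 1600 = 0.15104 m
Δh = 0.03276 + 0.26796 + 0.046368 + 0.15104 = 0.498128 m ≈ 500 mm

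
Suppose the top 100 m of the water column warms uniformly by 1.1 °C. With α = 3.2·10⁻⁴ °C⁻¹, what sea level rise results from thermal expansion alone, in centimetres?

3.5 cm of thermosteric rise

Δh = αΔT·H = 3.2×10⁻⁴ × 1.1 × 100 = 0.03520 m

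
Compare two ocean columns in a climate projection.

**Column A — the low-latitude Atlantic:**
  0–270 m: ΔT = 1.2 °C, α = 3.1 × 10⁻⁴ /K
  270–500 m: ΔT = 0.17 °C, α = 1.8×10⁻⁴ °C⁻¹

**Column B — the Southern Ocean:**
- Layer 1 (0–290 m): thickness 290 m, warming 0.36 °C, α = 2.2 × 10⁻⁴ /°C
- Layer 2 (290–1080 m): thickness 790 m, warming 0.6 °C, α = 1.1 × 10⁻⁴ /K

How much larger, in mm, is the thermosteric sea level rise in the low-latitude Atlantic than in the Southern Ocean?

32.4 mm

A 0–270 m: 3.1×10⁻⁴ × 270 × 1.2 = 0.10044 m
A 270–500 m: 0.17 × 1.8×10⁻⁴ × 230 = 0.007038 m
A total: 0.107478 m
B 0–290 m: 2.2×10⁻⁴ × 0.36 × 290 = 0.022968 m
B 790 × 1.1×10⁻⁴ × 0.6 = 0.05214 m
B total: 0.075108 m
Difference: 0.107478 − 0.075108 = 0.03237 m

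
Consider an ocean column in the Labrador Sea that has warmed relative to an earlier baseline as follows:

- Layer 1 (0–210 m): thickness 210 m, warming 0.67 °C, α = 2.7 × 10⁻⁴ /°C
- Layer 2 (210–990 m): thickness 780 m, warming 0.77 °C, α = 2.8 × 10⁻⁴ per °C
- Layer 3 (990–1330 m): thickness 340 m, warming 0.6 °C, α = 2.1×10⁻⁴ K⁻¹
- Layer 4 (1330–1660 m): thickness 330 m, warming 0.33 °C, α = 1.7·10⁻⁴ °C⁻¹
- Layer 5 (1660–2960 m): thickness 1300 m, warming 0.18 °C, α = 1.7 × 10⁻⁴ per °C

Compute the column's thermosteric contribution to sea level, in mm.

about 310 mm

0–210 m: 210 × 2.7×10⁻⁴ × 0.67 = 0.037989 m
Layer 2: 0.77 × 2.8×10⁻⁴ × 780 = 0.168168 m
2.1×10⁻⁴ × 0.6 × 340 = 0.04284 m
330 × 0.33 × 1.7×10⁻⁴ = 0.018513 m
Layer 5: 1300 × 1.7×10⁻⁴ × 0.18 = 0.03978 m
Δh = 0.037989 + 0.168168 + 0.04284 + 0.018513 + 0.03978 = 0.30729 m ≈ 310 mm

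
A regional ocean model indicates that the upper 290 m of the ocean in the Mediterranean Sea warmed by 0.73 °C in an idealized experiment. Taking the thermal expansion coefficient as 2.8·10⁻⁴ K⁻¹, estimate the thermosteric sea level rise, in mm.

Δh = αΔT·H = 2.8×10⁻⁴ × 0.73 × 290 = 0.059276 m

59.3 mm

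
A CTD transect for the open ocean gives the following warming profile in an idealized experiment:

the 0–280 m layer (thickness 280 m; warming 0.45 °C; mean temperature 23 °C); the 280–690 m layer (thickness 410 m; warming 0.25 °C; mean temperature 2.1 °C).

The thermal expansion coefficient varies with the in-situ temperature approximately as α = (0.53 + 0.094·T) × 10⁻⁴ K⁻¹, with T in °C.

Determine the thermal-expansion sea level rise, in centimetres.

Layer 1: α = (0.53 + 0.094×23)×10⁻⁴ = 2.692×10⁻⁴ K⁻¹
Layer 2: α = (0.53 + 0.094×2.1)×10⁻⁴ = 0.7274×10⁻⁴ K⁻¹
280 × 0.45 × 2.692×10⁻⁴ = 0.0339192 m
0.25 × 410 × 0.7274×10⁻⁴ = 0.00745585 m
Δh = 0.0339192 + 0.00745585 = 0.04137505 m ≈ 4.1 cm

Δh = 4.1 cm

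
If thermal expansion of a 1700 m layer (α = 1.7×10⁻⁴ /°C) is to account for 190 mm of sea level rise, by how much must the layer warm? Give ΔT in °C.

ΔT = Δh/(αH) = 0.19 / (1.7×10⁻⁴ × 1700) ≈ 0.6574 °C

0.657 °C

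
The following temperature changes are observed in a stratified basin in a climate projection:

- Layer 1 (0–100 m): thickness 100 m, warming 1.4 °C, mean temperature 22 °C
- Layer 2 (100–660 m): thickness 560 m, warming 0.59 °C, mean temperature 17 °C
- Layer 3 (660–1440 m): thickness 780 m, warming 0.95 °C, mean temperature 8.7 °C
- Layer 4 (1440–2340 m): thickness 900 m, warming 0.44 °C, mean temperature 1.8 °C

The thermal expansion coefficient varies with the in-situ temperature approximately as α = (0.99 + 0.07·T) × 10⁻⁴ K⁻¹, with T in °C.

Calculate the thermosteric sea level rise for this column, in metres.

about 0.270 m

Layer 1: α = (0.99 + 0.07×22)×10⁻⁴ = 2.53×10⁻⁴ K⁻¹
Layer 2: α = (0.99 + 0.07×17)×10⁻⁴ = 2.18×10⁻⁴ K⁻¹
Layer 3: α = (0.99 + 0.07×8.7)×10⁻⁴ = 1.599×10⁻⁴ K⁻¹
Layer 4: α = (0.99 + 0.07×1.8)×10⁻⁴ = 1.116×10⁻⁴ K⁻¹
100 × 2.53×10⁻⁴ × 1.4 = 0.03542 m
0.59 × 560 × 2.18×10⁻⁴ = 0.0720272 m
Layer 3: 1.599×10⁻⁴ × 0.95 × 780 = 0.1184859 m
1440–2340 m: 0.44 × 1.116×10⁻⁴ × 900 = 0.0441936 m
Δh = 0.03542 + 0.0720272 + 0.1184859 + 0.0441936 = 0.2701267 m ≈ 0.270 m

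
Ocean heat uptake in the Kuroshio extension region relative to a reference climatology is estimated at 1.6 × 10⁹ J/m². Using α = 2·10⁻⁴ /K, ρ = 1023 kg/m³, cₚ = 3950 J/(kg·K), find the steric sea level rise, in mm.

Δh = αQ/(ρcₚ) = 2×10⁻⁴ × 1.6×10⁹ / (1023 × 3950) ≈ 0.079191 m

Δh ≈ 79.2 mm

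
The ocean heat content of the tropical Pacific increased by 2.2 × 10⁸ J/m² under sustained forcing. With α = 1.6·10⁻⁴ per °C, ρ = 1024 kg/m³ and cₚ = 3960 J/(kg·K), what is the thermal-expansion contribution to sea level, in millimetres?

8.7 mm

Δh = αQ/(ρcₚ) = 1.6×10⁻⁴ × 2.2×10⁸ / (1024 × 3960) ≈ 0.0086806 m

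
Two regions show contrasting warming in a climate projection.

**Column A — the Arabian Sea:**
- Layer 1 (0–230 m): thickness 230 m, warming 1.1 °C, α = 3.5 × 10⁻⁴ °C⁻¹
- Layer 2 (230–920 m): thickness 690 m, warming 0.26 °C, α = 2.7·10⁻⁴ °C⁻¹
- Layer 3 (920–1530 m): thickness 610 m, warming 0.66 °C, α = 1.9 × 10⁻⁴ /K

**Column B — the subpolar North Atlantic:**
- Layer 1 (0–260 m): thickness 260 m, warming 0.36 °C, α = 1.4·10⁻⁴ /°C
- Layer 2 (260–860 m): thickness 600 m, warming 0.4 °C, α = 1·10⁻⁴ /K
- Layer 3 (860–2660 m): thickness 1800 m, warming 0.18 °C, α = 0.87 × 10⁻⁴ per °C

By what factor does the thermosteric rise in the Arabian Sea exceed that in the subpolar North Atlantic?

3.27

A Layer 1: 230 × 3.5×10⁻⁴ × 1.1 = 0.08855 m
A 690 × 2.7×10⁻⁴ × 0.26 = 0.048438 m
A 0.66 × 1.9×10⁻⁴ × 610 = 0.076494 m
A total: 0.213482 m
B Layer 1: 260 × 1.4×10⁻⁴ × 0.36 = 0.013104 m
B 1×10⁻⁴ × 600 × 0.4 = 0.02400 m
B 0.18 × 1800 × 0.87×10⁻⁴ = 0.028188 m
B total: 0.065292 m
Ratio: 0.213482 / 0.065292 ≈ 3.270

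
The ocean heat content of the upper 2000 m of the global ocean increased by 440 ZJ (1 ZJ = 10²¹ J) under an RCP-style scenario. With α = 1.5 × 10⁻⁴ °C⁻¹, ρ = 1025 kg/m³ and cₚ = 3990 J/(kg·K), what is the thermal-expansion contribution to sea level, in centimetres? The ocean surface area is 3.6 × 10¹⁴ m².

Δh ≈ 4.48 cm

Per unit area: Q = 440×10²¹ / (3.6×10¹⁴) ≈ 1.222×10⁹ J/m²
Δh = αQ/(ρcₚ) = 1.5×10⁻⁴ × 1.222×10⁹ / (1025 × 3990) ≈ 0.044819 m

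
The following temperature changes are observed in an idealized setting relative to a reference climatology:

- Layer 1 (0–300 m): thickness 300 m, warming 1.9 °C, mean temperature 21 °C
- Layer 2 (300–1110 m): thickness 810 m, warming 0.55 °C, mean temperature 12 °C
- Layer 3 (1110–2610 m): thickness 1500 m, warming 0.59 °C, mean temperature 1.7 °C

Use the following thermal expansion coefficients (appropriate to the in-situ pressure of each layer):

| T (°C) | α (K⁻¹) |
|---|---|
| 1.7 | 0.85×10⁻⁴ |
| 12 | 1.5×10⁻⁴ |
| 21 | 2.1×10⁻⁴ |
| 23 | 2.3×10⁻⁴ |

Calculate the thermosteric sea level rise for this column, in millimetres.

Layer 1 at 21 °C → α = 2.1×10⁻⁴ K⁻¹
Layer 2 at 12 °C → α = 1.5×10⁻⁴ K⁻¹
Layer 3 at 1.7 °C → α = 0.85×10⁻⁴ K⁻¹
2.1×10⁻⁴ × 1.9 × 300 = 0.11970 m
Layer 2: 810 × 0.55 × 1.5×10⁻⁴ = 0.066825 m
Layer 3: 1500 × 0.59 × 0.85×10⁻⁴ = 0.075225 m
Δh = 0.11970 + 0.066825 + 0.075225 = 0.26175 m

262 mm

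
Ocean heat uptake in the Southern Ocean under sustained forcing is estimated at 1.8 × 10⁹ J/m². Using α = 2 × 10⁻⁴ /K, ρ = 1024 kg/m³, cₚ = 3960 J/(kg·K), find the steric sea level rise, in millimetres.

Δh = αQ/(ρcₚ) = 2×10⁻⁴ × 1.8×10⁹ / (1024 × 3960) ≈ 0.088778 m

Δh = 89 mm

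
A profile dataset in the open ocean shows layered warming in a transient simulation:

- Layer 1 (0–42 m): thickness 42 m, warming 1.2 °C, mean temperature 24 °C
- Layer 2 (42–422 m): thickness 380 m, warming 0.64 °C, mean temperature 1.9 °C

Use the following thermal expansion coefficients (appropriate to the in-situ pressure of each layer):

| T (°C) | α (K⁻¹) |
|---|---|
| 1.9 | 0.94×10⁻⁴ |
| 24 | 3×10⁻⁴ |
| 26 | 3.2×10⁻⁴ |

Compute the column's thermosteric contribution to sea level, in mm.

Δh = 38 mm

Layer 1 at 24 °C → α = 3×10⁻⁴ K⁻¹
Layer 2 at 1.9 °C → α = 0.94×10⁻⁴ K⁻¹
42 × 1.2 × 3×10⁻⁴ = 0.01512 m
42–422 m: 0.94×10⁻⁴ × 380 × 0.64 = 0.0228608 m
Δh = 0.01512 + 0.0228608 = 0.0379808 m ≈ 38 mm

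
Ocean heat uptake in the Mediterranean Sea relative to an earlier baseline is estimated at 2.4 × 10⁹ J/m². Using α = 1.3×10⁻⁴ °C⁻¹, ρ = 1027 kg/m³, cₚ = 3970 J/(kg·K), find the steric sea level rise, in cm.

7.65 cm of thermosteric rise

Δh = αQ/(ρcₚ) = 1.3×10⁻⁴ × 2.4×10⁹ / (1027 × 3970) ≈ 0.076523 m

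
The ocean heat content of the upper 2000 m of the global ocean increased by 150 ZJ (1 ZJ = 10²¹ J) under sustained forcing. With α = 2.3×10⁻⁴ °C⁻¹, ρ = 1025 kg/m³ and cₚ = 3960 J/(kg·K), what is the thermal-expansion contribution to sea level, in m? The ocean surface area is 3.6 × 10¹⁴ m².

Per unit area: Q = 150×10²¹ / (3.6×10¹⁴) ≈ 4.167×10⁸ J/m²
Δh = αQ/(ρcₚ) = 2.3×10⁻⁴ × 4.167×10⁸ / (1025 × 3960) ≈ 0.023612 m

Δh ≈ 0.024 m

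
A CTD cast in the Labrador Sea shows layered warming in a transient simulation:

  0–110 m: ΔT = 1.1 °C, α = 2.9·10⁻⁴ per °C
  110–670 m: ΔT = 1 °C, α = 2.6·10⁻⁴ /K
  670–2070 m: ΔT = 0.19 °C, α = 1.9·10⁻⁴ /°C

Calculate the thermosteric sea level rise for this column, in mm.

231 mm

0–110 m: 2.9×10⁻⁴ × 110 × 1.1 = 0.03509 m
560 × 2.6×10⁻⁴ × 1 = 0.14560 m
670–2070 m: 0.19 × 1400 × 1.9×10⁻⁴ = 0.05054 m
Δh = 0.03509 + 0.14560 + 0.05054 = 0.23123 m ≈ 231 mm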